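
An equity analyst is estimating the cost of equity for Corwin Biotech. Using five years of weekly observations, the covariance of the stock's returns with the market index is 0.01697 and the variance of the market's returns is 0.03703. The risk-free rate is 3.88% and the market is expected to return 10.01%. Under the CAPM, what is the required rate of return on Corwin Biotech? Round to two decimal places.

β = Cov(R_i, R_m) / Var(R_m) = 0.01697 / 0.03703 = 0.4583
MRP = 10.01% − 3.88% = 6.13%
E(R) = R_f + β × MRP = 3.88% + 0.4583 × 6.13% = 6.69%

6.69%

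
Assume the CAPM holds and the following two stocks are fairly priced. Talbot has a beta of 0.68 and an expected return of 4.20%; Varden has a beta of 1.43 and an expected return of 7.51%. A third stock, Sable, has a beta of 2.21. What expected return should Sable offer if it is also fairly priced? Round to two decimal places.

MRP (SML slope) = (7.51% − 4.20%) / (1.43 − 0.68) = 3.31% / 0.75 = 4.4133%
R_f (intercept) = 4.20% − 0.68 × 4.4133% = 1.1990%
E(R_Sable) = R_f + β × MRP = 1.1990% + 2.21 × 4.4133% = 10.95%

10.95%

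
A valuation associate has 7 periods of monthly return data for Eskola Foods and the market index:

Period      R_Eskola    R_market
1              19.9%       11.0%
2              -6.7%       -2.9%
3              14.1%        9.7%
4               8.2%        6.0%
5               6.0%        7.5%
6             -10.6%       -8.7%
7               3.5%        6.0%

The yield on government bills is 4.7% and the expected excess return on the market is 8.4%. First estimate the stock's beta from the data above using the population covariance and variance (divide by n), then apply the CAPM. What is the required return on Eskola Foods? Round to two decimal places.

Mean R_i = (19.9 − 6.7 + 14.1 + 8.2 + 6.0 − 10.6 + 3.5) / 7 = 4.9143%
Mean R_m = (11.0 − 2.9 + 9.7 + 6.0 + 7.5 − 8.7 + 6.0) / 7 = 4.0857%
Σ(R_i − R̄_i)(R_m − R̄_m) = 441.9714  ⇒  Cov = 441.9714 / 7 = 63.1388
Σ(R_m − R̄_m)² = 310.5886  ⇒  Var(R_m) = 310.5886 / 7 = 44.3698
β = Cov / Var(R_m) = 63.1388 / 44.3698 = 1.4230
E(R) = R_f + β × MRP = 4.7% + 1.4230 × 8.4% = 16.65%

16.65%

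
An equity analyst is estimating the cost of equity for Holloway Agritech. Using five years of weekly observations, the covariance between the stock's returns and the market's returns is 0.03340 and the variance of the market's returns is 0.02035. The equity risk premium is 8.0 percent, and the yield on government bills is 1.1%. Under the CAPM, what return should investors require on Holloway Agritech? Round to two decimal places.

14.23%

β = Cov(R_i, R_m) / Var(R_m) = 0.03340 / 0.02035 = 1.6413
E(R) = R_f + β × MRP = 1.1% + 1.6413 × 8.0% = 14.23%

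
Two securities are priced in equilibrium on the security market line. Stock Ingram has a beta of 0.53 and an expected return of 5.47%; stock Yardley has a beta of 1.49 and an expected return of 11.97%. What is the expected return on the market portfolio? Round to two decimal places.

8.65%

Both satisfy E(R) = R_f + β·MRP, so the slope of the SML is
MRP = (11.97% − 5.47%) / (1.49 − 0.53) = 6.50% / 0.96 = 6.7708%
R_f = E(R_Ingram) − β_Ingram·MRP = 5.47% − 0.53 × 6.7708% = 1.8815%
E(R_m) = R_f + MRP = 1.8815% + 6.7708% = 8.65%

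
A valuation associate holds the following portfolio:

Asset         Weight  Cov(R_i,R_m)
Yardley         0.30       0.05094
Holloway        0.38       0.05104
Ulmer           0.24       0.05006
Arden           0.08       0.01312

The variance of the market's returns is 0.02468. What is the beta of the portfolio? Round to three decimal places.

β_Yardley = 0.05094 / 0.02468 = 2.0640
β_Holloway = 0.05104 / 0.02468 = 2.0681
β_Ulmer = 0.05006 / 0.02468 = 2.0284
β_Arden = 0.01312 / 0.02468 = 0.5316
β_P = Σ w_i β_i = 0.30×2.0640 + 0.38×2.0681 + 0.24×2.0284 + 0.08×0.5316 = 1.9344

1.934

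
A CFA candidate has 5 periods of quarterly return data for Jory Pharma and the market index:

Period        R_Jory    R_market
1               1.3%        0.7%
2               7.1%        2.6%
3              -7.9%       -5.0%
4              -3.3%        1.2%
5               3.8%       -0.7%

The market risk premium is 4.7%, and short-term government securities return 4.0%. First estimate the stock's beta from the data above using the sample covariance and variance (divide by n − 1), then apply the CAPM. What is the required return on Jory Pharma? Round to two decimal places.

11.28%

Mean R_i = (1.3 + 7.1 − 7.9 − 3.3 + 3.8) / 5 = 0.2000%
Mean R_m = (0.7 + 2.6 − 5.0 + 1.2 − 0.7) / 5 = -0.2400%
Σ(R_i − R̄_i)(R_m − R̄_m) = 52.4900  ⇒  Cov = 52.4900 / 4 = 13.1225
Σ(R_m − R̄_m)² = 33.8920  ⇒  Var(R_m) = 33.8920 / 4 = 8.4730
β = Cov / Var(R_m) = 13.1225 / 8.4730 = 1.5487
E(R) = R_f + β × MRP = 4.0% + 1.5487 × 4.7% = 11.28%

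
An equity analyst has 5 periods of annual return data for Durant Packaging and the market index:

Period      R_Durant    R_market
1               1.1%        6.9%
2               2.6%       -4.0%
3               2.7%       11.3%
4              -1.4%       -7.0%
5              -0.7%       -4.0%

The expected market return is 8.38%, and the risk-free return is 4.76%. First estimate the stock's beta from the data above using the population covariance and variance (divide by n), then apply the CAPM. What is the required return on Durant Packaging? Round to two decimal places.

Mean R_i = (1.1 + 2.6 + 2.7 − 1.4 − 0.7) / 5 = 0.8600%
Mean R_m = (6.9 − 4.0 + 11.3 − 7.0 − 4.0) / 5 = 0.6400%
Σ(R_i − R̄_i)(R_m − R̄_m) = 37.5480  ⇒  Cov = 37.5480 / 5 = 7.5096
Σ(R_m − R̄_m)² = 254.2520  ⇒  Var(R_m) = 254.2520 / 5 = 50.8504
β = Cov / Var(R_m) = 7.5096 / 50.8504 = 0.1477
MRP = 8.38% − 4.76% = 3.62%
E(R) = R_f + β × MRP = 4.76% + 0.1477 × 3.62% = 5.29%

5.29%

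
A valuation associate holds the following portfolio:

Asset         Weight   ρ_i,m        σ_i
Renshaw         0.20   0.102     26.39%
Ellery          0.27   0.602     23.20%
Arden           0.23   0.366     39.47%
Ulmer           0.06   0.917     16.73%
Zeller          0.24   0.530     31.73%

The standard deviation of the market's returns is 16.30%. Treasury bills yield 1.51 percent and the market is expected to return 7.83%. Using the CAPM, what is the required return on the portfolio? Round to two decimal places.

β_Renshaw = 0.102 × 26.39% / 16.30% = 0.1651
β_Ellery = 0.602 × 23.20% / 16.30% = 0.8568
β_Arden = 0.366 × 39.47% / 16.30% = 0.8863
β_Ulmer = 0.917 × 16.73% / 16.30% = 0.9412
β_Zeller = 0.530 × 31.73% / 16.30% = 1.0317
β_P = Σ w_i β_i = 0.20×0.1651 + 0.27×0.8568 + 0.23×0.8863 + 0.06×0.9412 + 0.24×1.0317 = 0.7723
MRP = 7.83% − 1.51% = 6.32%
E(R_P) = R_f + β_P × MRP = 1.51% + 0.7723 × 6.32% = 6.39%

6.39%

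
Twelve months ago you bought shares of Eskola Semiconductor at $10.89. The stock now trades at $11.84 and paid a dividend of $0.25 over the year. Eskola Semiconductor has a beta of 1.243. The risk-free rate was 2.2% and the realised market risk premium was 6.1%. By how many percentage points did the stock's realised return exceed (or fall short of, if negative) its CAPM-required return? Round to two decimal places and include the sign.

+1.24%

Realised HPR = (P1 + D1 − P0) / P0 = (11.84 + 0.25 − 10.89) / 10.89 = 1.20 / 10.89 = 11.0193%
CAPM required = R_f + β·MRP = 2.2% + 1.243 × 6.1% = 9.7823%
α = realised − required = 11.0193% − 9.7823% = +1.24%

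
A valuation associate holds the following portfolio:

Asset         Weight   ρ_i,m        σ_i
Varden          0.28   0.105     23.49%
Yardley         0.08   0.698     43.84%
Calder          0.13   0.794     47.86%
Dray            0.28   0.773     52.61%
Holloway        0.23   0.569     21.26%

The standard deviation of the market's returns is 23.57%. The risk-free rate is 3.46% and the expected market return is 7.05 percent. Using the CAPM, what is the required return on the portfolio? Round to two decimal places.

6.85%

β_Varden = 0.105 × 23.49% / 23.57% = 0.1046
β_Yardley = 0.698 × 43.84% / 23.57% = 1.2983
β_Calder = 0.794 × 47.86% / 23.57% = 1.6123
β_Dray = 0.773 × 52.61% / 23.57% = 1.7254
β_Holloway = 0.569 × 21.26% / 23.57% = 0.5132
β_P = Σ w_i β_i = 0.28×0.1046 + 0.08×1.2983 + 0.13×1.6123 + 0.28×1.7254 + 0.23×0.5132 = 0.9439
MRP = 7.05% − 3.46% = 3.59%
E(R_P) = R_f + β_P × MRP = 3.46% + 0.9439 × 3.59% = 6.85%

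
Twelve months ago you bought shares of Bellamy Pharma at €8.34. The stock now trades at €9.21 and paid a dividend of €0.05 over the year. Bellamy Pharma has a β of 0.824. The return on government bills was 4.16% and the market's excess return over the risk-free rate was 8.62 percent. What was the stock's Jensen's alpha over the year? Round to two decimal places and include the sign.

Realised HPR = (P1 + D1 − P0) / P0 = (9.21 + 0.05 − 8.34) / 8.34 = 0.92 / 8.34 = 11.0312%
CAPM required = R_f + β·MRP = 4.16% + 0.824 × 8.62% = 11.26288%
α = realised − required = 11.0312% − 11.26288% = -0.23%

-0.23%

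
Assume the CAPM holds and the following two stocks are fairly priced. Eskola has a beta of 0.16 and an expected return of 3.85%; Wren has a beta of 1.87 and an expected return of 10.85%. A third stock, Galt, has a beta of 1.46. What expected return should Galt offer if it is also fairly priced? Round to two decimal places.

MRP (SML slope) = (10.85% − 3.85%) / (1.87 − 0.16) = 7.00% / 1.71 = 4.0936%
R_f (intercept) = 3.85% − 0.16 × 4.0936% = 3.1950%
E(R_Galt) = R_f + β × MRP = 3.1950% + 1.46 × 4.0936% = 9.17%

9.17%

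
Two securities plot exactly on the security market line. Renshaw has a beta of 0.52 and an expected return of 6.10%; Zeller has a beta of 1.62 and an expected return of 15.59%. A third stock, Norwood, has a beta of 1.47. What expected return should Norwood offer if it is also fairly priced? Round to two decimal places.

14.30%

MRP (SML slope) = (15.59% − 6.10%) / (1.62 − 0.52) = 9.49% / 1.10 = 8.6273%
R_f (intercept) = 6.10% − 0.52 × 8.6273% = 1.6138%
E(R_Norwood) = R_f + β × MRP = 1.6138% + 1.47 × 8.6273% = 14.30%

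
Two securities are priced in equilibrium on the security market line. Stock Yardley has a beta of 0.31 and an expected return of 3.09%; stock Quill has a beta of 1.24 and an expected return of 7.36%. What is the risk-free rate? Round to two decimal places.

1.67%

Both satisfy E(R) = R_f + β·MRP, so the slope of the SML is
MRP = (7.36% − 3.09%) / (1.24 − 0.31) = 4.27% / 0.93 = 4.5914%
R_f = E(R_Yardley) − β_Yardley·MRP = 3.09% − 0.31 × 4.5914% = 1.6667%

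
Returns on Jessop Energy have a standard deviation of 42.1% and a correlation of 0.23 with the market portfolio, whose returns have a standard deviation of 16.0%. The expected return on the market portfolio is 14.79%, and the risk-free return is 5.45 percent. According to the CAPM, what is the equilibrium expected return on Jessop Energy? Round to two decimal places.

β = ρ × σ_i / σ_m = 0.23 × 42.1% / 16.0% = 0.6052
MRP = 14.79% − 5.45% = 9.34%
E(R) = 5.45% + 0.6052 × 9.34% = 11.10%

11.10%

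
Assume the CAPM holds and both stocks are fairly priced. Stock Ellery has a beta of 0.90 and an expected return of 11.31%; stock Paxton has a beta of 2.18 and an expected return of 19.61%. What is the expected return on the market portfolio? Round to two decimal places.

Both satisfy E(R) = R_f + β·MRP, so the slope of the SML is
MRP = (19.61% − 11.31%) / (2.18 − 0.90) = 8.30% / 1.28 = 6.4844%
R_f = E(R_Ellery) − β_Ellery·MRP = 11.31% − 0.90 × 6.4844% = 5.4740%
E(R_m) = R_f + MRP = 5.4740% + 6.4844% = 11.96%

11.96%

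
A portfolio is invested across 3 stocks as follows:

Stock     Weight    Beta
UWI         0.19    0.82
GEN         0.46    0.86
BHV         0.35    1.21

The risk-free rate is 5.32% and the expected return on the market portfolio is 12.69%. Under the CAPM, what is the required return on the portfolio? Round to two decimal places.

β_P = Σ w_i β_i = 0.19×0.82 + 0.46×0.86 + 0.35×1.21 = 0.9749
MRP = 12.69% − 5.32% = 7.37%
E(R_P) = R_f + β_P × MRP = 5.32% + 0.9749 × 7.37% = 12.51%

12.51%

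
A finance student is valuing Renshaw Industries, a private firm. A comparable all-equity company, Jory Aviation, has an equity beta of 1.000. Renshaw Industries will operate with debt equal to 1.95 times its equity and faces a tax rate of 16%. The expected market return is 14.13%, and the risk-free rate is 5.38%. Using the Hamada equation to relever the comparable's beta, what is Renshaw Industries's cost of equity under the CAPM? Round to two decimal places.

28.46%

β_L = β_U × [1 + (1 − t)(D/E)] = 1.000 × [1 + (1 − 0.16) × 1.95]
    = 1.000 × [1 + 0.84 × 1.95] = 1.000 × 2.6380 = 2.6380
MRP = 14.13% − 5.38% = 8.75%
E(R) = R_f + β_L × MRP = 5.38% + 2.6380 × 8.75% = 28.46%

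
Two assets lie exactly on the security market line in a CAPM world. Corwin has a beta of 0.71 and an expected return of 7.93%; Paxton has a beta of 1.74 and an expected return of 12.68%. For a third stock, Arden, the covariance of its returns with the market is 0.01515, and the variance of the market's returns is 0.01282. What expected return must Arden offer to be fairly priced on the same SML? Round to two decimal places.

MRP = (12.68% − 7.93%) / (1.74 − 0.71) = 4.6117%
R_f = 7.93% − 0.71 × 4.6117% = 4.6557%
β_Arden = Cov / Var(R_m) = 0.01515 / 0.01282 = 1.1817
E(R_Arden) = R_f + β × MRP = 4.6557% + 1.1817 × 4.6117% = 10.11%

10.11%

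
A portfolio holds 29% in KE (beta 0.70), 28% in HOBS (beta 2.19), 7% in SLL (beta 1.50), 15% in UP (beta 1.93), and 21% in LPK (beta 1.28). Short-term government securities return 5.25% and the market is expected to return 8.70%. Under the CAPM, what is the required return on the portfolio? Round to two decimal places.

β_P = Σ w_i β_i = 0.29×0.70 + 0.28×2.19 + 0.07×1.50 + 0.15×1.93 + 0.21×1.28 = 1.4795
MRP = 8.70% − 5.25% = 3.45%
E(R_P) = R_f + β_P × MRP = 5.25% + 1.4795 × 3.45% = 10.35%

10.35%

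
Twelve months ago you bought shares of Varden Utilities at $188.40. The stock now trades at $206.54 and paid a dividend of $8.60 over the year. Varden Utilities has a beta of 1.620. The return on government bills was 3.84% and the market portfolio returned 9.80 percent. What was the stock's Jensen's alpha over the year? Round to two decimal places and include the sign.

Realised HPR = (P1 + D1 − P0) / P0 = (206.54 + 8.60 − 188.40) / 188.40 = 26.74 / 188.40 = 14.1932%
MRP = 9.80% − 3.84% = 5.96%
CAPM required = R_f + β·MRP = 3.84% + 1.620 × 5.96% = 13.49520%
α = realised − required = 14.1932% − 13.49520% = +0.70%

+0.70%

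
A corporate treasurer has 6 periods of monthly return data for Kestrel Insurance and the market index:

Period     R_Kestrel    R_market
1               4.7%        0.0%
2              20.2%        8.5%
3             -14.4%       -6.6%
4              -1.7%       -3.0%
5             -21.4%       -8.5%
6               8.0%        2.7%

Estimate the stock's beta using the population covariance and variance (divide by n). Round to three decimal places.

Mean R_i = (4.7 + 20.2 − 14.4 − 1.7 − 21.4 + 8.0) / 6 = -0.7667%
Mean R_m = (0.0 + 8.5 − 6.6 − 3.0 − 8.5 + 2.7) / 6 = -1.1500%
Σ(R_i − R̄_i)(R_m − R̄_m) = 470.0500  ⇒  Cov = 470.0500 / 6 = 78.3417
Σ(R_m − R̄_m)² = 196.4150  ⇒  Var(R_m) = 196.4150 / 6 = 32.7358
β = Cov / Var(R_m) = 78.3417 / 32.7358 = 2.3932

2.393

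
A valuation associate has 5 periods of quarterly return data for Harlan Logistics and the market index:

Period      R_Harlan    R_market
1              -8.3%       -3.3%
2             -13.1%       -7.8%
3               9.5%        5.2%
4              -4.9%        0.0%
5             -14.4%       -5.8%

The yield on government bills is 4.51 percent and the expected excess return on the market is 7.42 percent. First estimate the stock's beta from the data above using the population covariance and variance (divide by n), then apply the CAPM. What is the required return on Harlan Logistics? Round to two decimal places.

Mean R_i = (-8.3 − 13.1 + 9.5 − 4.9 − 14.4) / 5 = -6.2400%
Mean R_m = (-3.3 − 7.8 + 5.2 + 0.0 − 5.8) / 5 = -2.3400%
Σ(R_i − R̄_i)(R_m − R̄_m) = 189.4820  ⇒  Cov = 189.4820 / 5 = 37.8964
Σ(R_m − R̄_m)² = 105.0320  ⇒  Var(R_m) = 105.0320 / 5 = 21.0064
β = Cov / Var(R_m) = 37.8964 / 21.0064 = 1.8040
E(R) = R_f + β × MRP = 4.51% + 1.8040 × 7.42% = 17.90%

17.90%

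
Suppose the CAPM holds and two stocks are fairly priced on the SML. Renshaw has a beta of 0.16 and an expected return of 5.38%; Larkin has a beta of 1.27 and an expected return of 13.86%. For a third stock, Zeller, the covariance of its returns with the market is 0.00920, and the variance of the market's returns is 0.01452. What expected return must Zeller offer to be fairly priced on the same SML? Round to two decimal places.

9.00%

MRP = (13.86% − 5.38%) / (1.27 − 0.16) = 7.6396%
R_f = 5.38% − 0.16 × 7.6396% = 4.1577%
β_Zeller = Cov / Var(R_m) = 0.00920 / 0.01452 = 0.6336
E(R_Zeller) = R_f + β × MRP = 4.1577% + 0.6336 × 7.6396% = 9.00%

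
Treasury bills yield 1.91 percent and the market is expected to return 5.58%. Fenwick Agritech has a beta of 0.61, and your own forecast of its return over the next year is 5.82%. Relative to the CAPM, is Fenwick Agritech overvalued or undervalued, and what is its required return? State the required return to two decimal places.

MRP = 5.58% − 1.91% = 3.67%
Required return = R_f + β·MRP = 1.91% + 0.61 × 3.67% = 4.15%
Forecast 5.82% > required 4.15% → the stock plots above the SML → undervalued.

Undervalued; required return 4.15%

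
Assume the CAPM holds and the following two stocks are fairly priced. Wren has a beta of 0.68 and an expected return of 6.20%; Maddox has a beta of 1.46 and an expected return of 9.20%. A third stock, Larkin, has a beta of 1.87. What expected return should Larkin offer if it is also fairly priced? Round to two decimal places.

MRP (SML slope) = (9.20% − 6.20%) / (1.46 − 0.68) = 3.00% / 0.78 = 3.8462%
R_f (intercept) = 6.20% − 0.68 × 3.8462% = 3.5846%
E(R_Larkin) = R_f + β × MRP = 3.5846% + 1.87 × 3.8462% = 10.78%

10.78%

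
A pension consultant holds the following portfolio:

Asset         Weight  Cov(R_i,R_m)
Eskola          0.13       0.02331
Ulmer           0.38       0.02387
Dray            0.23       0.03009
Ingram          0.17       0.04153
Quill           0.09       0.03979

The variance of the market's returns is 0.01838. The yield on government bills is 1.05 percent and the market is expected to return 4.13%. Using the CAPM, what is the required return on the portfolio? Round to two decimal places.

β_Eskola = 0.02331 / 0.01838 = 1.2682
β_Ulmer = 0.02387 / 0.01838 = 1.2987
β_Dray = 0.03009 / 0.01838 = 1.6371
β_Ingram = 0.04153 / 0.01838 = 2.2595
β_Quill = 0.03979 / 0.01838 = 2.1649
β_P = Σ w_i β_i = 0.13×1.2682 + 0.38×1.2987 + 0.23×1.6371 + 0.17×2.2595 + 0.09×2.1649 = 1.6139
MRP = 4.13% − 1.05% = 3.08%
E(R_P) = R_f + β_P × MRP = 1.05% + 1.6139 × 3.08% = 6.02%

6.02%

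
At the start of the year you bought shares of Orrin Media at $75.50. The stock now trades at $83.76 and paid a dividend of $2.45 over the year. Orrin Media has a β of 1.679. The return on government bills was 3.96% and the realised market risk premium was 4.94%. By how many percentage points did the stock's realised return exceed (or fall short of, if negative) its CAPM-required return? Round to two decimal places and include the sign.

+1.93%

Realised HPR = (P1 + D1 − P0) / P0 = (83.76 + 2.45 − 75.50) / 75.50 = 10.71 / 75.50 = 14.1854%
CAPM required = R_f + β·MRP = 3.96% + 1.679 × 4.94% = 12.25426%
α = realised − required = 14.1854% − 12.25426% = +1.93%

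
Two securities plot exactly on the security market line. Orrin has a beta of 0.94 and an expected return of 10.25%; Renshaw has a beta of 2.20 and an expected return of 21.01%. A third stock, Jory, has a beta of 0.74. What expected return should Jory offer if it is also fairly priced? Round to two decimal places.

MRP (SML slope) = (21.01% − 10.25%) / (2.20 − 0.94) = 10.76% / 1.26 = 8.5397%
R_f (intercept) = 10.25% − 0.94 × 8.5397% = 2.2227%
E(R_Jory) = R_f + β × MRP = 2.2227% + 0.74 × 8.5397% = 8.54%

8.54%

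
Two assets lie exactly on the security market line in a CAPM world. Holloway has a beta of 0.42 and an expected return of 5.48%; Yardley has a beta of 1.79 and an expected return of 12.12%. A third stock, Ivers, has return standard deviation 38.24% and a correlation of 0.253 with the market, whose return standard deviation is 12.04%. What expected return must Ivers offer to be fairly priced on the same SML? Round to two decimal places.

MRP = (12.12% − 5.48%) / (1.79 − 0.42) = 4.8467%
R_f = 5.48% − 0.42 × 4.8467% = 3.4444%
β_Ivers = ρ·σ_i/σ_m = 0.253 × 38.24 / 12.04 = 0.8035
E(R_Ivers) = R_f + β × MRP = 3.4444% + 0.8035 × 4.8467% = 7.34%

7.34%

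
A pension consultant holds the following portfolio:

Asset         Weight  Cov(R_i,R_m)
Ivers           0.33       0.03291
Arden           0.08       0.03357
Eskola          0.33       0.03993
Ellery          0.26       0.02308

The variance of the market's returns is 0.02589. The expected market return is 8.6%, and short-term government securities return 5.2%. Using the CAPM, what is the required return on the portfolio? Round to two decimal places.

β_Ivers = 0.03291 / 0.02589 = 1.2711
β_Arden = 0.03357 / 0.02589 = 1.2966
β_Eskola = 0.03993 / 0.02589 = 1.5423
β_Ellery = 0.02308 / 0.02589 = 0.8915
β_P = Σ w_i β_i = 0.33×1.2711 + 0.08×1.2966 + 0.33×1.5423 + 0.26×0.8915 = 1.2639
MRP = 8.6% − 5.2% = 3.40%
E(R_P) = R_f + β_P × MRP = 5.2% + 1.2639 × 3.4% = 9.50%

9.50%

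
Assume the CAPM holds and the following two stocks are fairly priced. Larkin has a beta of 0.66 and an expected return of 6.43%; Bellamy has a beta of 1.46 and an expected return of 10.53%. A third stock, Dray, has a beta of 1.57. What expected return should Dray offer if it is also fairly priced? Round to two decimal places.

MRP (SML slope) = (10.53% − 6.43%) / (1.46 − 0.66) = 4.10% / 0.80 = 5.1250%
R_f (intercept) = 6.43% − 0.66 × 5.1250% = 3.0475%
E(R_Dray) = R_f + β × MRP = 3.0475% + 1.57 × 5.1250% = 11.09%

11.09%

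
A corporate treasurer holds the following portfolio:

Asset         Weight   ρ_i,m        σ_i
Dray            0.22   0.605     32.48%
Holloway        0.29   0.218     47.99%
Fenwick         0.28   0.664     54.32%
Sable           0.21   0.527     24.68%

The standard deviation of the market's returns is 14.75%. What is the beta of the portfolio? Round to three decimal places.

1.369

β_Dray = 0.605 × 32.48% / 14.75% = 1.3322
β_Holloway = 0.218 × 47.99% / 14.75% = 0.7093
β_Fenwick = 0.664 × 54.32% / 14.75% = 2.4453
β_Sable = 0.527 × 24.68% / 14.75% = 0.8818
β_P = Σ w_i β_i = 0.22×1.3322 + 0.29×0.7093 + 0.28×2.4453 + 0.21×0.8818 = 1.3686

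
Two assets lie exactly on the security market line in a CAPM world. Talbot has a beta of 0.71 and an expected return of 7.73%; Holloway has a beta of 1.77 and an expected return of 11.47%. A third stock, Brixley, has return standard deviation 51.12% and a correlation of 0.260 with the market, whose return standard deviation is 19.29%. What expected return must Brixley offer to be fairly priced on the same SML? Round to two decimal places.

7.66%

MRP = (11.47% − 7.73%) / (1.77 − 0.71) = 3.5283%
R_f = 7.73% − 0.71 × 3.5283% = 5.2249%
β_Brixley = ρ·σ_i/σ_m = 0.260 × 51.12 / 19.29 = 0.6890
E(R_Brixley) = R_f + β × MRP = 5.2249% + 0.6890 × 3.5283% = 7.66%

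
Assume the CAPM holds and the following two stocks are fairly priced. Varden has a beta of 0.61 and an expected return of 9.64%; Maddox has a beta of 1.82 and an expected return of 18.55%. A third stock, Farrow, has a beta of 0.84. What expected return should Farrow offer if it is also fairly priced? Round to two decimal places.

11.33%

MRP (SML slope) = (18.55% − 9.64%) / (1.82 − 0.61) = 8.91% / 1.21 = 7.3636%
R_f (intercept) = 9.64% − 0.61 × 7.3636% = 5.1482%
E(R_Farrow) = R_f + β × MRP = 5.1482% + 0.84 × 7.3636% = 11.33%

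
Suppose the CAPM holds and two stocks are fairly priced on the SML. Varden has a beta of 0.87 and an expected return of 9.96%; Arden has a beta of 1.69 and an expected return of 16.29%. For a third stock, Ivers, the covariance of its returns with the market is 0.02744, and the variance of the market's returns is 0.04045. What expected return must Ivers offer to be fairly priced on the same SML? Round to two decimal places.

8.48%

MRP = (16.29% − 9.96%) / (1.69 − 0.87) = 7.7195%
R_f = 9.96% − 0.87 × 7.7195% = 3.2440%
β_Ivers = Cov / Var(R_m) = 0.02744 / 0.04045 = 0.6784
E(R_Ivers) = R_f + β × MRP = 3.2440% + 0.6784 × 7.7195% = 8.48%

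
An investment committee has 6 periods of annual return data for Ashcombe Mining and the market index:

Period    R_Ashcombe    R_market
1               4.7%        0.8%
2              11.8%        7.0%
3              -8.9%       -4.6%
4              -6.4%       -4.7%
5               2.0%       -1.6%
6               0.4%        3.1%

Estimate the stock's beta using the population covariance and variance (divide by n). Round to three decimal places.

Mean R_i = (4.7 + 11.8 − 8.9 − 6.4 + 2.0 + 0.4) / 6 = 0.6000%
Mean R_m = (0.8 + 7.0 − 4.6 − 4.7 − 1.6 + 3.1) / 6 = 0.0000%
Σ(R_i − R̄_i)(R_m − R̄_m) = 155.4200  ⇒  Cov = 155.4200 / 6 = 25.9033
Σ(R_m − R̄_m)² = 105.0600  ⇒  Var(R_m) = 105.0600 / 6 = 17.5100
β = Cov / Var(R_m) = 25.9033 / 17.5100 = 1.4793

1.479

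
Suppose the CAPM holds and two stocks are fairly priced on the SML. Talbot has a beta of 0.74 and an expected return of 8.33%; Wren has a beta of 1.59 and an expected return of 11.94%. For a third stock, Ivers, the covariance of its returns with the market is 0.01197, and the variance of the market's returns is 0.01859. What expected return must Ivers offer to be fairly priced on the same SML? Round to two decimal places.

7.92%

MRP = (11.94% − 8.33%) / (1.59 − 0.74) = 4.2471%
R_f = 8.33% − 0.74 × 4.2471% = 5.1871%
β_Ivers = Cov / Var(R_m) = 0.01197 / 0.01859 = 0.6439
E(R_Ivers) = R_f + β × MRP = 5.1871% + 0.6439 × 4.2471% = 7.92%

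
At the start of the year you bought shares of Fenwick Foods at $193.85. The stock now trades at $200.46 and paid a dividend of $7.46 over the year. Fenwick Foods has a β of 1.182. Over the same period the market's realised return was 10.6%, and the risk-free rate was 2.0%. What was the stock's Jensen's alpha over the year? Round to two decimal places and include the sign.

Realised HPR = (P1 + D1 − P0) / P0 = (200.46 + 7.46 − 193.85) / 193.85 = 14.07 / 193.85 = 7.2582%
MRP = 10.6% − 2.0% = 8.60%
CAPM required = R_f + β·MRP = 2.0% + 1.182 × 8.6% = 12.1652%
α = realised − required = 7.2582% − 12.1652% = -4.91%

-4.91%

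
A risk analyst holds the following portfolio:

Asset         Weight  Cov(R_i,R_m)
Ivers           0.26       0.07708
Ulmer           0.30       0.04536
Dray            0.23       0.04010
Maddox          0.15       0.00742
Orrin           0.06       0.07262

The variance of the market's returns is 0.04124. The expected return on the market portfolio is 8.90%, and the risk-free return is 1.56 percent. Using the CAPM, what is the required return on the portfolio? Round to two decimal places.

β_Ivers = 0.07708 / 0.04124 = 1.8691
β_Ulmer = 0.04536 / 0.04124 = 1.0999
β_Dray = 0.04010 / 0.04124 = 0.9724
β_Maddox = 0.00742 / 0.04124 = 0.1799
β_Orrin = 0.07262 / 0.04124 = 1.7609
β_P = Σ w_i β_i = 0.26×1.8691 + 0.30×1.0999 + 0.23×0.9724 + 0.15×0.1799 + 0.06×1.7609 = 1.1722
MRP = 8.90% − 1.56% = 7.34%
E(R_P) = R_f + β_P × MRP = 1.56% + 1.1722 × 7.34% = 10.16%

10.16%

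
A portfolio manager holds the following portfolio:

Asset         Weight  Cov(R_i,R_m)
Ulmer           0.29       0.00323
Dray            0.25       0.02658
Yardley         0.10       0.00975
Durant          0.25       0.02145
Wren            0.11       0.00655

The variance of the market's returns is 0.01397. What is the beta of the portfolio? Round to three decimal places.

β_Ulmer = 0.00323 / 0.01397 = 0.2312
β_Dray = 0.02658 / 0.01397 = 1.9026
β_Yardley = 0.00975 / 0.01397 = 0.6979
β_Durant = 0.02145 / 0.01397 = 1.5354
β_Wren = 0.00655 / 0.01397 = 0.4689
β_P = Σ w_i β_i = 0.29×0.2312 + 0.25×1.9026 + 0.10×0.6979 + 0.25×1.5354 + 0.11×0.4689 = 1.0479

1.048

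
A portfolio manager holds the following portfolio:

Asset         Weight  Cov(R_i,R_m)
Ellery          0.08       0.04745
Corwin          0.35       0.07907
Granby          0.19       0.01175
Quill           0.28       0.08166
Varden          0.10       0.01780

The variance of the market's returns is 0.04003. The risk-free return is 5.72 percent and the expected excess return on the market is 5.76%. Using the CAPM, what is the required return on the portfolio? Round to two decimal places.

14.12%

β_Ellery = 0.04745 / 0.04003 = 1.1854
β_Corwin = 0.07907 / 0.04003 = 1.9753
β_Granby = 0.01175 / 0.04003 = 0.2935
β_Quill = 0.08166 / 0.04003 = 2.0400
β_Varden = 0.01780 / 0.04003 = 0.4447
β_P = Σ w_i β_i = 0.08×1.1854 + 0.35×1.9753 + 0.19×0.2935 + 0.28×2.0400 + 0.10×0.4447 = 1.4576
E(R_P) = R_f + β_P × MRP = 5.72% + 1.4576 × 5.76% = 14.12%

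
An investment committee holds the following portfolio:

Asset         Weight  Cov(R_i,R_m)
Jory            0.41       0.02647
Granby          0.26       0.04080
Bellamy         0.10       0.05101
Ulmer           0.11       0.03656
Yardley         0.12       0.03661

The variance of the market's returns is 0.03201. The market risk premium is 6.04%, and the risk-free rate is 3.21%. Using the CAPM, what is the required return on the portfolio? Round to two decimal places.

9.81%

β_Jory = 0.02647 / 0.03201 = 0.8269
β_Granby = 0.04080 / 0.03201 = 1.2746
β_Bellamy = 0.05101 / 0.03201 = 1.5936
β_Ulmer = 0.03656 / 0.03201 = 1.1421
β_Yardley = 0.03661 / 0.03201 = 1.1437
β_P = Σ w_i β_i = 0.41×0.8269 + 0.26×1.2746 + 0.10×1.5936 + 0.11×1.1421 + 0.12×1.1437 = 1.0927
E(R_P) = R_f + β_P × MRP = 3.21% + 1.0927 × 6.04% = 9.81%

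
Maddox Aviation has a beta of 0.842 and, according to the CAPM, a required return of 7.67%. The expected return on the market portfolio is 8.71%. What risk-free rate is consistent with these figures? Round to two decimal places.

2.13%

E(R) = R_f + β(E(R_m) − R_f) = R_f(1 − β) + β·E(R_m)
7.67% = R_f × (1 − 0.842) + 0.842 × 8.71%
7.67% = R_f × 0.158 + 7.33382%
R_f = (7.67% − 7.33382%) / 0.158 = 2.13%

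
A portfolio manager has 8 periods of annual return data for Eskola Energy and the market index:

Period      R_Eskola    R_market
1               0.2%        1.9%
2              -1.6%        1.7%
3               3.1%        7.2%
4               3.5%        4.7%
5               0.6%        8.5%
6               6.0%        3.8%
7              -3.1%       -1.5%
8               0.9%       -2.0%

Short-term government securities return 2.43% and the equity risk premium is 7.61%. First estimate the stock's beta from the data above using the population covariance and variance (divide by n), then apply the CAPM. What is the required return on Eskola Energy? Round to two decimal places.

Mean R_i = (0.2 − 1.6 + 3.1 + 3.5 + 0.6 + 6.0 − 3.1 + 0.9) / 8 = 1.2000%
Mean R_m = (1.9 + 1.7 + 7.2 + 4.7 + 8.5 + 3.8 − 1.5 − 2.0) / 8 = 3.0375%
Σ(R_i − R̄_i)(R_m − R̄_m) = 38.0200  ⇒  Cov = 38.0200 / 8 = 4.7525
Σ(R_m − R̄_m)² = 99.5588  ⇒  Var(R_m) = 99.5588 / 8 = 12.4449
β = Cov / Var(R_m) = 4.7525 / 12.4449 = 0.3819
E(R) = R_f + β × MRP = 2.43% + 0.3819 × 7.61% = 5.34%

5.34%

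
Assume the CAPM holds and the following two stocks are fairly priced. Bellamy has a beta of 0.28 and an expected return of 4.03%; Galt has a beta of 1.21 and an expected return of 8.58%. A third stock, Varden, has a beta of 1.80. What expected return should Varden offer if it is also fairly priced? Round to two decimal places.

MRP (SML slope) = (8.58% − 4.03%) / (1.21 − 0.28) = 4.55% / 0.93 = 4.8925%
R_f (intercept) = 4.03% − 0.28 × 4.8925% = 2.6601%
E(R_Varden) = R_f + β × MRP = 2.6601% + 1.80 × 4.8925% = 11.47%

11.47%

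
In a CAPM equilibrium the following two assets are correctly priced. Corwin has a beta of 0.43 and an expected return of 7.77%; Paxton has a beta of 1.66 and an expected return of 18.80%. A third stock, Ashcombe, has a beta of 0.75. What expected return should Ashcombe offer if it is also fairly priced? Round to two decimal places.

10.64%

MRP (SML slope) = (18.80% − 7.77%) / (1.66 − 0.43) = 11.03% / 1.23 = 8.9675%
R_f (intercept) = 7.77% − 0.43 × 8.9675% = 3.9140%
E(R_Ashcombe) = R_f + β × MRP = 3.9140% + 0.75 × 8.9675% = 10.64%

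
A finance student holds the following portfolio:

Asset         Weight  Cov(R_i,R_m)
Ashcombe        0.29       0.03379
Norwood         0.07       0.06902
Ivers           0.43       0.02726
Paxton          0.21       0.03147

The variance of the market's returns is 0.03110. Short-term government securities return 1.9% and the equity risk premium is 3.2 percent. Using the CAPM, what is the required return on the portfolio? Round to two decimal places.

β_Ashcombe = 0.03379 / 0.03110 = 1.0865
β_Norwood = 0.06902 / 0.03110 = 2.2193
β_Ivers = 0.02726 / 0.03110 = 0.8765
β_Paxton = 0.03147 / 0.03110 = 1.0119
β_P = Σ w_i β_i = 0.29×1.0865 + 0.07×2.2193 + 0.43×0.8765 + 0.21×1.0119 = 1.0598
E(R_P) = R_f + β_P × MRP = 1.9% + 1.0598 × 3.2% = 5.29%

5.29%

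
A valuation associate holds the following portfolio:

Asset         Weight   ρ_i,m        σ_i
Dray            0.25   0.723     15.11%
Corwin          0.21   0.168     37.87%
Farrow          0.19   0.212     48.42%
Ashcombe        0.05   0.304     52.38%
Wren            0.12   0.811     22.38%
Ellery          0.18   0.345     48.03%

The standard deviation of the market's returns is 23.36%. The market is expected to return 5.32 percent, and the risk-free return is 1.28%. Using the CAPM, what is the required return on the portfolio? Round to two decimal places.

3.35%

β_Dray = 0.723 × 15.11% / 23.36% = 0.4677
β_Corwin = 0.168 × 37.87% / 23.36% = 0.2724
β_Farrow = 0.212 × 48.42% / 23.36% = 0.4394
β_Ashcombe = 0.304 × 52.38% / 23.36% = 0.6817
β_Wren = 0.811 × 22.38% / 23.36% = 0.7770
β_Ellery = 0.345 × 48.03% / 23.36% = 0.7093
β_P = Σ w_i β_i = 0.25×0.4677 + 0.21×0.2724 + 0.19×0.4394 + 0.05×0.6817 + 0.12×0.7770 + 0.18×0.7093 = 0.5126
MRP = 5.32% − 1.28% = 4.04%
E(R_P) = R_f + β_P × MRP = 1.28% + 0.5126 × 4.04% = 3.35%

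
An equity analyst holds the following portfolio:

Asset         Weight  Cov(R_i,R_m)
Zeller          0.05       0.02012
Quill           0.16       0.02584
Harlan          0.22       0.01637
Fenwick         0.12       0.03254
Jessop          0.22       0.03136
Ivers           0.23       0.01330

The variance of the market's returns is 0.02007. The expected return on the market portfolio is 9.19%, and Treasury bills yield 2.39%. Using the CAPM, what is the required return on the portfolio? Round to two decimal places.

β_Zeller = 0.02012 / 0.02007 = 1.0025
β_Quill = 0.02584 / 0.02007 = 1.2875
β_Harlan = 0.01637 / 0.02007 = 0.8156
β_Fenwick = 0.03254 / 0.02007 = 1.6213
β_Jessop = 0.03136 / 0.02007 = 1.5625
β_Ivers = 0.01330 / 0.02007 = 0.6627
β_P = Σ w_i β_i = 0.05×1.0025 + 0.16×1.2875 + 0.22×0.8156 + 0.12×1.6213 + 0.22×1.5625 + 0.23×0.6627 = 1.1263
MRP = 9.19% − 2.39% = 6.80%
E(R_P) = R_f + β_P × MRP = 2.39% + 1.1263 × 6.80% = 10.05%

10.05%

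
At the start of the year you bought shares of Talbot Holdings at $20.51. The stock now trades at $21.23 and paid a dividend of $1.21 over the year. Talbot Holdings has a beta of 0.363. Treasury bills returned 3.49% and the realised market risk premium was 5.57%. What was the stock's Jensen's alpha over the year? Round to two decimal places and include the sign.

+3.90%

Realised HPR = (P1 + D1 − P0) / P0 = (21.23 + 1.21 − 20.51) / 20.51 = 1.93 / 20.51 = 9.4100%
CAPM required = R_f + β·MRP = 3.49% + 0.363 × 5.57% = 5.51191%
α = realised − required = 9.4100% − 5.51191% = +3.90%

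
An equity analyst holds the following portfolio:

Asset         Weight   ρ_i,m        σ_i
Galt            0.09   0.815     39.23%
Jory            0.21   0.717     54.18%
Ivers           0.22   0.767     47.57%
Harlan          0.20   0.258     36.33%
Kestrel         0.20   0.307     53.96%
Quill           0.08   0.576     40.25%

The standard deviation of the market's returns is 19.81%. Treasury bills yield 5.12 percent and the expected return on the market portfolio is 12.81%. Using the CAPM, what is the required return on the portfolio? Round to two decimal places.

β_Galt = 0.815 × 39.23% / 19.81% = 1.6140
β_Jory = 0.717 × 54.18% / 19.81% = 1.9610
β_Ivers = 0.767 × 47.57% / 19.81% = 1.8418
β_Harlan = 0.258 × 36.33% / 19.81% = 0.4732
β_Kestrel = 0.307 × 53.96% / 19.81% = 0.8362
β_Quill = 0.576 × 40.25% / 19.81% = 1.1703
β_P = Σ w_i β_i = 0.09×1.6140 + 0.21×1.9610 + 0.22×1.8418 + 0.20×0.4732 + 0.20×0.8362 + 0.08×1.1703 = 1.3178
MRP = 12.81% − 5.12% = 7.69%
E(R_P) = R_f + β_P × MRP = 5.12% + 1.3178 × 7.69% = 15.25%

15.25%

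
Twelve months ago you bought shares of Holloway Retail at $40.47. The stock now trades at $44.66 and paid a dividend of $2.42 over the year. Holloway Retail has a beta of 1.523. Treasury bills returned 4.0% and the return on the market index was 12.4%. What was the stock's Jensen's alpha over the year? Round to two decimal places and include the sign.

-0.46%

Realised HPR = (P1 + D1 − P0) / P0 = (44.66 + 2.42 − 40.47) / 40.47 = 6.61 / 40.47 = 16.3331%
MRP = 12.4% − 4.0% = 8.40%
CAPM required = R_f + β·MRP = 4.0% + 1.523 × 8.4% = 16.7932%
α = realised − required = 16.3331% − 16.7932% = -0.46%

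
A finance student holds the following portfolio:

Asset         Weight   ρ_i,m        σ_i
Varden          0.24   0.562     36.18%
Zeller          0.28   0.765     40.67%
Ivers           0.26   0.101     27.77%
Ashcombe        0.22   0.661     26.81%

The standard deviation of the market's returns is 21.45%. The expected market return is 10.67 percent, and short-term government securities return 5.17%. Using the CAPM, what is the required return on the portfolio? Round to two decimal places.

9.84%

β_Varden = 0.562 × 36.18% / 21.45% = 0.9479
β_Zeller = 0.765 × 40.67% / 21.45% = 1.4505
β_Ivers = 0.101 × 27.77% / 21.45% = 0.1308
β_Ashcombe = 0.661 × 26.81% / 21.45% = 0.8262
β_P = Σ w_i β_i = 0.24×0.9479 + 0.28×1.4505 + 0.26×0.1308 + 0.22×0.8262 = 0.8494
MRP = 10.67% − 5.17% = 5.50%
E(R_P) = R_f + β_P × MRP = 5.17% + 0.8494 × 5.50% = 9.84%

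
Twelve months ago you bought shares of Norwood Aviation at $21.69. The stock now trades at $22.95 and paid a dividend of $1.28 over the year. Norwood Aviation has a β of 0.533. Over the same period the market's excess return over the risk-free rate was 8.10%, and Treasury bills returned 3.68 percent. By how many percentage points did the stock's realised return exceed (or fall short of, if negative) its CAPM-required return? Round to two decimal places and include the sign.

+3.71%

Realised HPR = (P1 + D1 − P0) / P0 = (22.95 + 1.28 − 21.69) / 21.69 = 2.54 / 21.69 = 11.7105%
CAPM required = R_f + β·MRP = 3.68% + 0.533 × 8.10% = 7.99730%
α = realised − required = 11.7105% − 7.99730% = +3.71%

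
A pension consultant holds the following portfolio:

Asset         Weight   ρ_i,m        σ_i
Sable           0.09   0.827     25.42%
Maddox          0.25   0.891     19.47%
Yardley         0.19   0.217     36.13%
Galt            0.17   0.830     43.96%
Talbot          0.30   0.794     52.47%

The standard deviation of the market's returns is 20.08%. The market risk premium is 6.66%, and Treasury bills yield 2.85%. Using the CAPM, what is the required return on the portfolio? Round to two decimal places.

β_Sable = 0.827 × 25.42% / 20.08% = 1.0469
β_Maddox = 0.891 × 19.47% / 20.08% = 0.8639
β_Yardley = 0.217 × 36.13% / 20.08% = 0.3904
β_Galt = 0.830 × 43.96% / 20.08% = 1.8171
β_Talbot = 0.794 × 52.47% / 20.08% = 2.0748
β_P = Σ w_i β_i = 0.09×1.0469 + 0.25×0.8639 + 0.19×0.3904 + 0.17×1.8171 + 0.30×2.0748 = 1.3157
E(R_P) = R_f + β_P × MRP = 2.85% + 1.3157 × 6.66% = 11.61%

11.61%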